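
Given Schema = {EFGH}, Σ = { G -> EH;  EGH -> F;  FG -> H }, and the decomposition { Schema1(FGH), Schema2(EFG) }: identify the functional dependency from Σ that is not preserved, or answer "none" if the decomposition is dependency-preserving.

none

G → EH: restricted closure across fragments reaches EH.
EGH → F: restricted closure across fragments reaches F.
FG → H lies within Schema1.
Every dependency is enforceable on the fragments, so the decomposition is dependency-preserving.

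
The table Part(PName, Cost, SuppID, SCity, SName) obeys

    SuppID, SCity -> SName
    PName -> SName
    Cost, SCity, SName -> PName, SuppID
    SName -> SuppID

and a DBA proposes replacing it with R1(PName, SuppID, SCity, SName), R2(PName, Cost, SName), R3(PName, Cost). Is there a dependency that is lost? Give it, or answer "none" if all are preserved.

Cost, SCity, SName -> PName, SuppID

Check Cost, SCity, SName → PName, SuppID: no single fragment contains all of {PName, Cost, SuppID, SCity, SName}, and the restricted closure of {Cost, SCity, SName} across the fragments never reaches {PName, SuppID}.
SuppID, SCity → SName is preserved.
PName → SName is preserved.
SName → SuppID is preserved.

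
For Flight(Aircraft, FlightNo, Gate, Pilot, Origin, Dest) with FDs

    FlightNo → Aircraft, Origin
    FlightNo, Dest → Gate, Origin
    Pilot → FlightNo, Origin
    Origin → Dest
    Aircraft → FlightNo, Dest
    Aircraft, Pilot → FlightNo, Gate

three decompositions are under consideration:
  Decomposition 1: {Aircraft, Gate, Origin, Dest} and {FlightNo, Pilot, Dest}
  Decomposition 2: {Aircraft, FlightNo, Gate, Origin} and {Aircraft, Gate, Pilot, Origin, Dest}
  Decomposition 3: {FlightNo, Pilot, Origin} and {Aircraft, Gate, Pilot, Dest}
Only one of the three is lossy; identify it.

Decomposition 1

Decomposition 1: common = {Dest}, closure = {Dest} → lossy.
Decomposition 2: common = {Aircraft, Gate, Origin}, closure = {Aircraft, FlightNo, Gate, Origin, Dest} → lossless.
Decomposition 3: common = {Pilot}, closure = {Aircraft, FlightNo, Gate, Pilot, Origin, Dest} → lossless.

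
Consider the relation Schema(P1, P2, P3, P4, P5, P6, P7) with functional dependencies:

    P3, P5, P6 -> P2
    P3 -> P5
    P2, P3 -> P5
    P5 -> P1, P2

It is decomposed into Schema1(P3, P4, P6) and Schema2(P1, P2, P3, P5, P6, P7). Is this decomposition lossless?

Common attributes: Schema1 ∩ Schema2 = {P3, P6}.
Closure of {P3, P6}: P3 → P5 applies, adding P5; P5 → P1, P2 applies, adding P1, P2. So (P3, P6)⁺ = {P1, P2, P3, P5, P6}.
The closure contains neither all of Schema1 = {P3, P4, P6} nor all of Schema2 = {P1, P2, P3, P5, P6, P7}, so the common attributes are not a superkey of either fragment. The join is lossy.

No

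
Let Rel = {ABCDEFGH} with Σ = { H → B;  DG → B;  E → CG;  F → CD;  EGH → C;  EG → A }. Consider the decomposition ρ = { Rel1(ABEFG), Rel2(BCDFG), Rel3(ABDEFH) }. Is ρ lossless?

Chase test. Columns are ABCDEFGH; row i has aⱼ where attribute j ∈ Reli, else bᵢⱼ.
Initial tableau (one row per fragment):
  row 1: a1 a2 b13 b14 a5 a6 a7 b18
  row 2: b21 a2 a3 a4 b25 a6 a7 b28
  row 3: a1 a2 b33 a4 a5 a6 b37 a8
Rows 1 and 3 agree on E; apply E→CG and equate their CG entries.
Rows 1 and 2 agree on F; apply F→CD and equate their CD entries.
Row 3 is now all distinguished symbols — the join is lossless.

Yes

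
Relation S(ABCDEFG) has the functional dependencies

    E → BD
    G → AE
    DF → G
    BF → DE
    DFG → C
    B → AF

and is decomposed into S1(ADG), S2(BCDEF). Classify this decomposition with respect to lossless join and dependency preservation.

Lossless test: (D)⁺ = {D}, which is a superkey of neither fragment — lossy.
Dependency preservation: the restricted closure of {G} across the fragments never reaches {AE}, so G → AE cannot be enforced without a join — not preserved.

lossy and not dependency-preserving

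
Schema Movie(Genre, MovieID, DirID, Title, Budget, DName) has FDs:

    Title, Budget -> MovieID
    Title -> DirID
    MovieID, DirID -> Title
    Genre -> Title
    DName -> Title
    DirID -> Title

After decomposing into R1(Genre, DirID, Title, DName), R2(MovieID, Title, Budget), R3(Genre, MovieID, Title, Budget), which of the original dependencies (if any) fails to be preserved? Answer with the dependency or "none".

Title, Budget → MovieID lies within R2.
Title → DirID lies within R1.
MovieID, DirID → Title: restricted closure across fragments reaches Title.
Genre → Title lies within R1.
DName → Title lies within R1.
DirID → Title lies within R1.
Every dependency is enforceable on the fragments, so the decomposition is dependency-preserving.

none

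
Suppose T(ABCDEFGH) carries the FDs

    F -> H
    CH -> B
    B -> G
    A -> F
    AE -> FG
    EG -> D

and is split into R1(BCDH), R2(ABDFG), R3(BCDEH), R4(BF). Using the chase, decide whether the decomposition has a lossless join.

No

Chase test. Columns are ABCDEFGH; row i has aⱼ where attribute j ∈ Ri, else bᵢⱼ.
Initial tableau (one row per fragment):
  row 1: b11 a2 a3 a4 b15 b16 b17 a8
  row 2: a1 a2 b23 a4 b25 a6 a7 b28
  row 3: b31 a2 a3 a4 a5 b36 b37 a8
  row 4: b41 a2 b43 b44 b45 a6 b47 b48
Rows 2 and 4 agree on F; apply F→H and equate their H entries.
Rows 1 and 2 agree on B; apply B→G and equate their G entries.
Rows 1 and 3 agree on B; apply B→G and equate their G entries.
Rows 1 and 4 agree on B; apply B→G and equate their G entries.
No row becomes fully distinguished — the join is lossy.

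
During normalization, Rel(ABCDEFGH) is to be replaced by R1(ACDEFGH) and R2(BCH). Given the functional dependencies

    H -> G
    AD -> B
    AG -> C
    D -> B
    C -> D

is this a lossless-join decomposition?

Common attributes: R1 ∩ R2 = {CH}.
Closure of {CH}: H → G applies, adding G; C → D applies, adding D; D → B applies, adding B. So (CH)⁺ = {BCDGH}.
This closure contains every attribute of R2, so R1 ∩ R2 → R2. The join is lossless.

Yes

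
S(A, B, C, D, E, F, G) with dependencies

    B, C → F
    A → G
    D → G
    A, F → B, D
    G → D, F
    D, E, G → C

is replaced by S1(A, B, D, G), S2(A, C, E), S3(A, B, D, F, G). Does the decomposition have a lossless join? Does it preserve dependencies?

lossless but not dependency-preserving

Lossless test (chase): Rows 1 and 2 agree on A; apply A→G and equate their G entries. Rows 1 and 2 agree on G; apply G→D, F and equate their D, F entries. Rows 1 and 3 agree on G; apply G→D, F and equate their D, F entries. Rows 1 and 2 agree on A, F; apply A, F→B, D and equate their B, D entries. Row 2 is now all distinguished symbols — the join is lossless.
Dependency preservation: the restricted closure of {B, C} across the fragments never reaches {F}, so B, C → F cannot be enforced without a join — not preserved.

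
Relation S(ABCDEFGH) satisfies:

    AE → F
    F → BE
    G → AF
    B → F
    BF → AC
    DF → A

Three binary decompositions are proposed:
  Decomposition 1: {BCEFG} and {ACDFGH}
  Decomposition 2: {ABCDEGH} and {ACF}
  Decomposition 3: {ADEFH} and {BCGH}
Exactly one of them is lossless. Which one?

Decomposition 1

Decomposition 1: common = {CFG}, closure = {ABCEFG} → lossless.
Decomposition 2: common = {AC}, closure = {AC} → lossy.
Decomposition 3: common = {H}, closure = {H} → lossy.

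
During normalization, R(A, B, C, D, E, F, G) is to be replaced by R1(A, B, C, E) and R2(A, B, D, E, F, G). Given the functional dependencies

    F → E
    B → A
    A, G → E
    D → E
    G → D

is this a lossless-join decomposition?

Common attributes: R1 ∩ R2 = {A, B, E}.
No dependency enlarges {A, B, E}, so (A, B, E)⁺ = {A, B, E}.
The closure contains neither all of R1 = {A, B, C, E} nor all of R2 = {A, B, D, E, F, G}, so the common attributes are not a superkey of either fragment. The join is lossy.

No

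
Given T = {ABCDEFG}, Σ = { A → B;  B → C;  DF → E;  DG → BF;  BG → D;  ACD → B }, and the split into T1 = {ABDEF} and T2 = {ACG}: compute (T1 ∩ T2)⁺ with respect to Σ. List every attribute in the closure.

T1 ∩ T2 = {A}.
A → B applies, adding B
B → C applies, adding C
Closure: {ABC}.

ABC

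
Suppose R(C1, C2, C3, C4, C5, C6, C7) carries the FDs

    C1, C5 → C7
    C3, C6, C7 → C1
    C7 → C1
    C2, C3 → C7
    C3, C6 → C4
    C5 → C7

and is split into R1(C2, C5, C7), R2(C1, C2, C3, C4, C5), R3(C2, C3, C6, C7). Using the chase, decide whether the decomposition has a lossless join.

No

Chase test. Columns are C1, C2, C3, C4, C5, C6, C7; row i has aⱼ where attribute j ∈ Ri, else bᵢⱼ.
Initial tableau (one row per fragment):
  row 1: b11 a2 b13 b14 a5 b16 a7
  row 2: a1 a2 a3 a4 a5 b26 b27
  row 3: b31 a2 a3 b34 b35 a6 a7
Rows 1 and 3 agree on C7; apply C7→C1 and equate their C1 entries.
Rows 2 and 3 agree on C2, C3; apply C2, C3→C7 and equate their C7 entries.
Rows 1 and 2 agree on C7; apply C7→C1 and equate their C1 entries.
No row becomes fully distinguished — the join is lossy.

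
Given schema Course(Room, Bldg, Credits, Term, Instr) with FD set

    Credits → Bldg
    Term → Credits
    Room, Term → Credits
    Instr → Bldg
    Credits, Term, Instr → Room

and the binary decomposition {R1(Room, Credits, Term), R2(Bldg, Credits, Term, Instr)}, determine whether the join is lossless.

Common attributes: R1 ∩ R2 = {Credits, Term}.
Closure of {Credits, Term}: Credits → Bldg applies, adding Bldg. So (Credits, Term)⁺ = {Bldg, Credits, Term}.
The closure contains neither all of R1 = {Room, Credits, Term} nor all of R2 = {Bldg, Credits, Term, Instr}, so the common attributes are not a superkey of either fragment. The join is lossy.

No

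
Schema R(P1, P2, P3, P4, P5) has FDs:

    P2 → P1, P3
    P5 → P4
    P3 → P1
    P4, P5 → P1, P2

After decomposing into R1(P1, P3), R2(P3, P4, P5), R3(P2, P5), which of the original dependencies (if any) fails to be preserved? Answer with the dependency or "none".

Check P2 → P1, P3: no single fragment contains all of {P1, P2, P3}, and the restricted closure of {P2} across the fragments never reaches {P1, P3}.
P5 → P4 is preserved.
P3 → P1 is preserved.
P4, P5 → P1, P2 is preserved.

P2 → P1, P3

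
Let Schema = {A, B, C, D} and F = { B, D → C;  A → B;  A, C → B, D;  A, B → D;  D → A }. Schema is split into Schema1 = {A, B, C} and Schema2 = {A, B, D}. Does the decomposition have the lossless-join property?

Yes

Common attributes: Schema1 ∩ Schema2 = {A, B}.
Closure of {A, B}: A, B → D applies, adding D; B, D → C applies, adding C. So (A, B)⁺ = {A, B, C, D}.
This closure contains every attribute of Schema1, so Schema1 ∩ Schema2 → Schema1. The join is lossless.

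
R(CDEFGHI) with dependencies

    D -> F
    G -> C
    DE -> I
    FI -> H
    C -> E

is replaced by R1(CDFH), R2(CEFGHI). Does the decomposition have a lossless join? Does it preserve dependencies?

Lossless test: (CFH)⁺ = {CEFH}, which is a superkey of neither fragment — lossy.
Dependency preservation: the restricted closure of {DE} across the fragments never reaches {I}, so DE → I cannot be enforced without a join — not preserved.

lossy and not dependency-preserving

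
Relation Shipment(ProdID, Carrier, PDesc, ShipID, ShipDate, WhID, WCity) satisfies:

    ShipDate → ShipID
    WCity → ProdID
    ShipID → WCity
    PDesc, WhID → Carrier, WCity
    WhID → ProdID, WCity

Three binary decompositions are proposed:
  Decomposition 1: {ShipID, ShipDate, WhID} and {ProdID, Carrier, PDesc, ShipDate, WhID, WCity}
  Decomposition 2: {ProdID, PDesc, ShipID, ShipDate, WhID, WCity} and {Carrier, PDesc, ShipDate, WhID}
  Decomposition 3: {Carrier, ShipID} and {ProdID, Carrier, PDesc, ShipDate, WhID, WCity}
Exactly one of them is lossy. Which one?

Decomposition 1: common = {ShipDate, WhID}, closure = {ProdID, ShipID, ShipDate, WhID, WCity} → lossless.
Decomposition 2: common = {PDesc, ShipDate, WhID}, closure = {ProdID, Carrier, PDesc, ShipID, ShipDate, WhID, WCity} → lossless.
Decomposition 3: common = {Carrier}, closure = {Carrier} → lossy.

Decomposition 3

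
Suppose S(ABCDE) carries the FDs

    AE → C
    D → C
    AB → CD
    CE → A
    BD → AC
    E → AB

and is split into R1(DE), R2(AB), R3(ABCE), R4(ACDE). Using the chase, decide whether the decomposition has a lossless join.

Yes

Chase test. Columns are ABCDE; row i has aⱼ where attribute j ∈ Ri, else bᵢⱼ.
Initial tableau (one row per fragment):
  row 1: b11 b12 b13 a4 a5
  row 2: a1 a2 b23 b24 b25
  row 3: a1 a2 a3 b34 a5
  row 4: a1 b42 a3 a4 a5
Rows 1 and 4 agree on D; apply D→C and equate their C entries.
Rows 2 and 3 agree on AB; apply AB→CD and equate their CD entries.
Rows 1 and 3 agree on CE; apply CE→A and equate their A entries.
Rows 1 and 3 agree on E; apply E→AB and equate their AB entries.
Rows 1 and 4 agree on E; apply E→AB and equate their AB entries.
Rows 1 and 2 agree on AB; apply AB→CD and equate their CD entries.
Row 1 is now all distinguished symbols — the join is lossless.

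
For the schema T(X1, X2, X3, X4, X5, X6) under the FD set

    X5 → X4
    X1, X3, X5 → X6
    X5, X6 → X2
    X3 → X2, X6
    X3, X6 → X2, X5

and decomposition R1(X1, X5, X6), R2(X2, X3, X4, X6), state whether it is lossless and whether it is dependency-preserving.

Lossless test: (X6)⁺ = {X6}, which is a superkey of neither fragment — lossy.
Dependency preservation: the restricted closure of {X5} across the fragments never reaches {X4}, so X5 → X4 cannot be enforced without a join — not preserved.

lossy and not dependency-preserving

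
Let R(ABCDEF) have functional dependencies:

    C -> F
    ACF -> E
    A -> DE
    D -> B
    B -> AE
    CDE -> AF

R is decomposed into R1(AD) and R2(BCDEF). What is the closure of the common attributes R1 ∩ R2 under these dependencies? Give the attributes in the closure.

ABDE

R1 ∩ R2 = {D}.
D → B applies, adding B
B → AE applies, adding AE
Closure: {ABDE}.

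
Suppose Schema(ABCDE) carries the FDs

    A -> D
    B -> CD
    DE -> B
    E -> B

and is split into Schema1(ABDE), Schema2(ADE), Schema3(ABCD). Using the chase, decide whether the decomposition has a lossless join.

Chase test. Columns are ABCDE; row i has aⱼ where attribute j ∈ Schemai, else bᵢⱼ.
Initial tableau (one row per fragment):
  row 1: a1 a2 b13 a4 a5
  row 2: a1 b22 b23 a4 a5
  row 3: a1 a2 a3 a4 b35
Rows 1 and 3 agree on B; apply B→CD and equate their CD entries.
Rows 1 and 2 agree on DE; apply DE→B and equate their B entries.
Rows 1 and 2 agree on B; apply B→CD and equate their CD entries.
Row 1 is now all distinguished symbols — the join is lossless.

Yes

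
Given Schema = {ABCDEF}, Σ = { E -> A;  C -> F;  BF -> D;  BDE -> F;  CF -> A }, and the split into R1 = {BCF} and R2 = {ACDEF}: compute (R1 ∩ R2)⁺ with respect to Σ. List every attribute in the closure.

R1 ∩ R2 = {CF}.
CF → A applies, adding A
Closure: {ACF}.

ACF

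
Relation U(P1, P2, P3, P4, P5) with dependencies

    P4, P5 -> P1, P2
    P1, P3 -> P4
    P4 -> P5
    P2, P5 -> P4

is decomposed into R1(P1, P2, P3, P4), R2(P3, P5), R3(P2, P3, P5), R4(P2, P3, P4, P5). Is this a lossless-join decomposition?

Chase test. Columns are P1, P2, P3, P4, P5; row i has aⱼ where attribute j ∈ Ri, else bᵢⱼ.
Initial tableau (one row per fragment):
  row 1: a1 a2 a3 a4 b15
  row 2: b21 b22 a3 b24 a5
  row 3: b31 a2 a3 b34 a5
  row 4: b41 a2 a3 a4 a5
Rows 1 and 4 agree on P4; apply P4→P5 and equate their P5 entries.
Rows 1 and 3 agree on P2, P5; apply P2, P5→P4 and equate their P4 entries.
Rows 1 and 3 agree on P4, P5; apply P4, P5→P1, P2 and equate their P1, P2 entries.
Rows 1 and 4 agree on P4, P5; apply P4, P5→P1, P2 and equate their P1, P2 entries.
Row 1 is now all distinguished symbols — the join is lossless.

Yes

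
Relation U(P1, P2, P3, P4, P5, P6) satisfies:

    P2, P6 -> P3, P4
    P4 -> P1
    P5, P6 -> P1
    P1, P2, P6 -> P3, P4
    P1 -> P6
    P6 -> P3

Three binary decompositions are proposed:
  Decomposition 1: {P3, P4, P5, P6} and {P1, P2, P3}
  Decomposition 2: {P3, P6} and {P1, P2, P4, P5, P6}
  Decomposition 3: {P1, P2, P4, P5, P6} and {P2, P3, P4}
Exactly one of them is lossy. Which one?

Decomposition 1: common = {P3}, closure = {P3} → lossy.
Decomposition 2: common = {P6}, closure = {P3, P6} → lossless.
Decomposition 3: common = {P2, P4}, closure = {P1, P2, P3, P4, P6} → lossless.

Decomposition 1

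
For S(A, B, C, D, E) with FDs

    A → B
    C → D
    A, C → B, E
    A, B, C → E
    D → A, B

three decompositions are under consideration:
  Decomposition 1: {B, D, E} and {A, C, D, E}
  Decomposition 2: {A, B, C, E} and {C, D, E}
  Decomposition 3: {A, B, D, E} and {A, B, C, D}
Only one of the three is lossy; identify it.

Decomposition 3

Decomposition 1: common = {D, E}, closure = {A, B, D, E} → lossless.
Decomposition 2: common = {C, E}, closure = {A, B, C, D, E} → lossless.
Decomposition 3: common = {A, B, D}, closure = {A, B, D} → lossy.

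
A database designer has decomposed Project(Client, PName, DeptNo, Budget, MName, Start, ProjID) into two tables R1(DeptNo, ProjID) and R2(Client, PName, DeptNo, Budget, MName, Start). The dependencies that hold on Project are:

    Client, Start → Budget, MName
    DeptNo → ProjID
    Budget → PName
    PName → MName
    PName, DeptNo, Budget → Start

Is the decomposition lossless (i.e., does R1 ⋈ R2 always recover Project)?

Yes

Common attributes: R1 ∩ R2 = {DeptNo}.
Closure of {DeptNo}: DeptNo → ProjID applies, adding ProjID. So (DeptNo)⁺ = {DeptNo, ProjID}.
This closure contains every attribute of R1, so R1 ∩ R2 → R1. The join is lossless.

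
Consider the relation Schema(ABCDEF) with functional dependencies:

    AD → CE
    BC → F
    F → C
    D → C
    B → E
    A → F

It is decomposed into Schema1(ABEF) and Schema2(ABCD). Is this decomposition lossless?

Common attributes: Schema1 ∩ Schema2 = {AB}.
Closure of {AB}: B → E applies, adding E; A → F applies, adding F; F → C applies, adding C. So (AB)⁺ = {ABCEF}.
This closure contains every attribute of Schema1, so Schema1 ∩ Schema2 → Schema1. The join is lossless.

Yes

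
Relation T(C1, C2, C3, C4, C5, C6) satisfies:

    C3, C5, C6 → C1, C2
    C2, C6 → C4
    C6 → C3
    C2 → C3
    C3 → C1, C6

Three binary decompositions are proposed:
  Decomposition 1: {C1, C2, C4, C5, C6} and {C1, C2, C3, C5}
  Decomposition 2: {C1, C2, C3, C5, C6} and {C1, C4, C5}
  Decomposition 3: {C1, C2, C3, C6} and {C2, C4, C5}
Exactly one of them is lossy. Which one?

Decomposition 2

Decomposition 1: common = {C1, C2, C5}, closure = {C1, C2, C3, C4, C5, C6} → lossless.
Decomposition 2: common = {C1, C5}, closure = {C1, C5} → lossy.
Decomposition 3: common = {C2}, closure = {C1, C2, C3, C4, C6} → lossless.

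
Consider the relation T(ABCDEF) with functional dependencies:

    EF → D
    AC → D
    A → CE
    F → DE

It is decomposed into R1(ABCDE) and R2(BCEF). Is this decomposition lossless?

No

Common attributes: R1 ∩ R2 = {BCE}.
No dependency enlarges {BCE}, so (BCE)⁺ = {BCE}.
The closure contains neither all of R1 = {ABCDE} nor all of R2 = {BCEF}, so the common attributes are not a superkey of either fragment. The join is lossy.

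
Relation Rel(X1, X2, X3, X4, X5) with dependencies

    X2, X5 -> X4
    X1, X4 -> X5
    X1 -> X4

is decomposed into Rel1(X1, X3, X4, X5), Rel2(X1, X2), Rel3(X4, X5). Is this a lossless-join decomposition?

Chase test. Columns are X1, X2, X3, X4, X5; row i has aⱼ where attribute j ∈ Reli, else bᵢⱼ.
Initial tableau (one row per fragment):
  row 1: a1 b12 a3 a4 a5
  row 2: a1 a2 b23 b24 b25
  row 3: b31 b32 b33 a4 a5
Rows 1 and 2 agree on X1; apply X1→X4 and equate their X4 entries.
Rows 1 and 2 agree on X1, X4; apply X1, X4→X5 and equate their X5 entries.
No row becomes fully distinguished — the join is lossy.

No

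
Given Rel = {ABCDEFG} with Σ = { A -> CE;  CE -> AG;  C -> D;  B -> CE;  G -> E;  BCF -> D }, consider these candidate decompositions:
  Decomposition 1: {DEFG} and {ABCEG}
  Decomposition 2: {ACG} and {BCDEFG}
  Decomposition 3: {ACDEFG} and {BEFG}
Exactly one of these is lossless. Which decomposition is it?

Decomposition 2

Decomposition 1: common = {EG}, closure = {EG} → lossy.
Decomposition 2: common = {CG}, closure = {ACDEG} → lossless.
Decomposition 3: common = {EFG}, closure = {EFG} → lossy.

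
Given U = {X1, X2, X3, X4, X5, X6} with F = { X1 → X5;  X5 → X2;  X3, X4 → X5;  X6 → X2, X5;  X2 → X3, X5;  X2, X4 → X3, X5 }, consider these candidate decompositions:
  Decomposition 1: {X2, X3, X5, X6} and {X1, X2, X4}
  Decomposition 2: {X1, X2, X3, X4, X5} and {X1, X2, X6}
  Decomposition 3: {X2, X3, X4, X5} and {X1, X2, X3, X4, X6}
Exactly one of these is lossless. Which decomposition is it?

Decomposition 1: common = {X2}, closure = {X2, X3, X5} → lossy.
Decomposition 2: common = {X1, X2}, closure = {X1, X2, X3, X5} → lossy.
Decomposition 3: common = {X2, X3, X4}, closure = {X2, X3, X4, X5} → lossless.

Decomposition 3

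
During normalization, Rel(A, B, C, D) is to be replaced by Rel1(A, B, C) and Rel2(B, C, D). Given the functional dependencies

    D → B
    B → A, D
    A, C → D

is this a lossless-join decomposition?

Yes

Common attributes: Rel1 ∩ Rel2 = {B, C}.
Closure of {B, C}: B → A, D applies, adding A, D. So (B, C)⁺ = {A, B, C, D}.
This closure contains every attribute of Rel1, so Rel1 ∩ Rel2 → Rel1. The join is lossless.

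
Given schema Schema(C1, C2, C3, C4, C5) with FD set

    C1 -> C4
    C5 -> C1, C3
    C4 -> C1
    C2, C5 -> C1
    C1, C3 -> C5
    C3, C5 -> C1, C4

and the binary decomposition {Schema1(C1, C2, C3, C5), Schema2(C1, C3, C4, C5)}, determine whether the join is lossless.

Yes

Common attributes: Schema1 ∩ Schema2 = {C1, C3, C5}.
Closure of {C1, C3, C5}: C1 → C4 applies, adding C4. So (C1, C3, C5)⁺ = {C1, C3, C4, C5}.
This closure contains every attribute of Schema2, so Schema1 ∩ Schema2 → Schema2. The join is lossless.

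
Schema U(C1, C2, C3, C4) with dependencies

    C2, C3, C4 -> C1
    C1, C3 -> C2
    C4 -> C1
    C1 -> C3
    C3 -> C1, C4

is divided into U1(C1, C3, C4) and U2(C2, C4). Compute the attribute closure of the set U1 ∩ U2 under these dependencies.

U1 ∩ U2 = {C4}.
C4 → C1 applies, adding C1
C1 → C3 applies, adding C3
C1, C3 → C2 applies, adding C2
Closure: {C1, C2, C3, C4}.

C1, C2, C3, C4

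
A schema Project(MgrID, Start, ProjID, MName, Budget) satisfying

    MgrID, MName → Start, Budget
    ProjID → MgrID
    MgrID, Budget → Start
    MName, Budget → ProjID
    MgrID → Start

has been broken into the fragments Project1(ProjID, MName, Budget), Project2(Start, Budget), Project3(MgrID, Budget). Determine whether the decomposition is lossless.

No

Chase test. Columns are MgrID, Start, ProjID, MName, Budget; row i has aⱼ where attribute j ∈ Projecti, else bᵢⱼ.
Initial tableau (one row per fragment):
  row 1: b11 b12 a3 a4 a5
  row 2: b21 a2 b23 b24 a5
  row 3: a1 b32 b33 b34 a5
No row becomes fully distinguished — the join is lossy.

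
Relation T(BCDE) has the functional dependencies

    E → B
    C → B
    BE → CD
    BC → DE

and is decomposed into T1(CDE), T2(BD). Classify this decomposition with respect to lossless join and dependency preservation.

Lossless test: (D)⁺ = {D}, which is a superkey of neither fragment — lossy.
Dependency preservation: the restricted closure of {E} across the fragments never reaches {B}, so E → B cannot be enforced without a join — not preserved.

lossy and not dependency-preserving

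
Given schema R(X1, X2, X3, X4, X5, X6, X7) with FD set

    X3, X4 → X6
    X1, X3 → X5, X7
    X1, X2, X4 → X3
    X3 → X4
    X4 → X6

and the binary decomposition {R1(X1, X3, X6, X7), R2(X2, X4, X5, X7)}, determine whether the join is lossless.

No

Common attributes: R1 ∩ R2 = {X7}.
No dependency enlarges {X7}, so (X7)⁺ = {X7}.
The closure contains neither all of R1 = {X1, X3, X6, X7} nor all of R2 = {X2, X4, X5, X7}, so the common attributes are not a superkey of either fragment. The join is lossy.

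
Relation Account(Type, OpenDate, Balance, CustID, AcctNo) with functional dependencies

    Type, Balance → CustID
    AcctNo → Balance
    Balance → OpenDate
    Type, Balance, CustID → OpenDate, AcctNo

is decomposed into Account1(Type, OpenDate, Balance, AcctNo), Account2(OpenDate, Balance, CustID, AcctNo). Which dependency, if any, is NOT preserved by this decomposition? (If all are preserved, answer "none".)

Type, Balance → CustID

Check Type, Balance → CustID: no single fragment contains all of {Type, Balance, CustID}, and the restricted closure of {Type, Balance} across the fragments never reaches {CustID}.
AcctNo → Balance is preserved.
Balance → OpenDate is preserved.
Type, Balance, CustID → OpenDate, AcctNo is preserved.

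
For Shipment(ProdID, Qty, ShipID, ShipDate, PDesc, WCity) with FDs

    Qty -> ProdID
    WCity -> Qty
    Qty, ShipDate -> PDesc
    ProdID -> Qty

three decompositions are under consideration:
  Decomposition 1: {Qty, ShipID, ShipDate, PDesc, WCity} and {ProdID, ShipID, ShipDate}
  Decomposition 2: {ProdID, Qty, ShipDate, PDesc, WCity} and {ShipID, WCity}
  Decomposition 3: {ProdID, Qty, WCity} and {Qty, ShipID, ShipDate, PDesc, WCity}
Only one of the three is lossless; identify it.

Decomposition 3

Decomposition 1: common = {ShipID, ShipDate}, closure = {ShipID, ShipDate} → lossy.
Decomposition 2: common = {WCity}, closure = {ProdID, Qty, WCity} → lossy.
Decomposition 3: common = {Qty, WCity}, closure = {ProdID, Qty, WCity} → lossless.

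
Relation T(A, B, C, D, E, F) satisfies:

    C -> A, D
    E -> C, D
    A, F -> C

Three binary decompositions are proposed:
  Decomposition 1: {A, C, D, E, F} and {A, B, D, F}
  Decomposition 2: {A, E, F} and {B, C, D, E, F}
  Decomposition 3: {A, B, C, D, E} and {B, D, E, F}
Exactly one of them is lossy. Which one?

Decomposition 1: common = {A, D, F}, closure = {A, C, D, F} → lossy.
Decomposition 2: common = {E, F}, closure = {A, C, D, E, F} → lossless.
Decomposition 3: common = {B, D, E}, closure = {A, B, C, D, E} → lossless.

Decomposition 1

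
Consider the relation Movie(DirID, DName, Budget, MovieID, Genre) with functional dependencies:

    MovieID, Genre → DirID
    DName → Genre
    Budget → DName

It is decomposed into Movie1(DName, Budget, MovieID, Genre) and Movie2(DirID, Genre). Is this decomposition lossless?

Common attributes: Movie1 ∩ Movie2 = {Genre}.
No dependency enlarges {Genre}, so (Genre)⁺ = {Genre}.
The closure contains neither all of Movie1 = {DName, Budget, MovieID, Genre} nor all of Movie2 = {DirID, Genre}, so the common attributes are not a superkey of either fragment. The join is lossy.

No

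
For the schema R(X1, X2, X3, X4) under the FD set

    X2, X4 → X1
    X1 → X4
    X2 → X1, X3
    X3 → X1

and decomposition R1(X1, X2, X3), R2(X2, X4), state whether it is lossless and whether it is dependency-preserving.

lossless but not dependency-preserving

Lossless test: (X2)⁺ = {X1, X2, X3, X4}, which contains all of one fragment — lossless.
Dependency preservation: the restricted closure of {X1} across the fragments never reaches {X4}, so X1 → X4 cannot be enforced without a join — not preserved.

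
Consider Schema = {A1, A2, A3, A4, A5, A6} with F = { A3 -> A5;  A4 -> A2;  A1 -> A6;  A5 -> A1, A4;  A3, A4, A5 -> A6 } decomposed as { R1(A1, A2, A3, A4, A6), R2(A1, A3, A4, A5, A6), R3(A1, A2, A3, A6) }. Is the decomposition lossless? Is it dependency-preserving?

Lossless test (chase): Rows 1 and 2 agree on A3; apply A3→A5 and equate their A5 entries. Rows 1 and 3 agree on A3; apply A3→A5 and equate their A5 entries. Rows 1 and 2 agree on A4; apply A4→A2 and equate their A2 entries. Rows 1 and 3 agree on A5; apply A5→A1, A4 and equate their A1, A4 entries. Row 1 is now all distinguished symbols — the join is lossless.
Dependency preservation: every FD's attributes lie within a single fragment, so each can be enforced locally — preserved.

lossless and dependency-preserving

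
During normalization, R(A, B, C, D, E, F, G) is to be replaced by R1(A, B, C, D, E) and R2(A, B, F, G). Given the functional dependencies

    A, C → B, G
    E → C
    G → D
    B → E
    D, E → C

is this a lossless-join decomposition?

Common attributes: R1 ∩ R2 = {A, B}.
Closure of {A, B}: B → E applies, adding E; E → C applies, adding C; A, C → B, G applies, adding G; G → D applies, adding D. So (A, B)⁺ = {A, B, C, D, E, G}.
This closure contains every attribute of R1, so R1 ∩ R2 → R1. The join is lossless.

Yes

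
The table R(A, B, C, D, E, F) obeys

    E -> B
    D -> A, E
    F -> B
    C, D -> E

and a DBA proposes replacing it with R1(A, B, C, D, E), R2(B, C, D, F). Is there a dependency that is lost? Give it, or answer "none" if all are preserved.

none

E → B lies within R1.
D → A, E lies within R1.
F → B lies within R2.
C, D → E lies within R1.
Every dependency is enforceable on the fragments, so the decomposition is dependency-preserving.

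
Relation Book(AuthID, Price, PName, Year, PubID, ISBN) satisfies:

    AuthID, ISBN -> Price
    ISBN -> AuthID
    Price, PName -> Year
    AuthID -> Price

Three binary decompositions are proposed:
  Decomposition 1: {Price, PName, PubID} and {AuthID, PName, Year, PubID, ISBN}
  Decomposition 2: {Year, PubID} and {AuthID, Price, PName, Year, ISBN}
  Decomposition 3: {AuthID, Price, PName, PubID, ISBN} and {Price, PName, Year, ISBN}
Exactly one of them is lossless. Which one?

Decomposition 3

Decomposition 1: common = {PName, PubID}, closure = {PName, PubID} → lossy.
Decomposition 2: common = {Year}, closure = {Year} → lossy.
Decomposition 3: common = {Price, PName, ISBN}, closure = {AuthID, Price, PName, Year, ISBN} → lossless.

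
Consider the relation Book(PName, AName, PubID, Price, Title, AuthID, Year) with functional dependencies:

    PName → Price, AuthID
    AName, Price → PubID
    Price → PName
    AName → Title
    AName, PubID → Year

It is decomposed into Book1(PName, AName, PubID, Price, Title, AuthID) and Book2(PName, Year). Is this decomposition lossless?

Common attributes: Book1 ∩ Book2 = {PName}.
Closure of {PName}: PName → Price, AuthID applies, adding Price, AuthID. So (PName)⁺ = {PName, Price, AuthID}.
The closure contains neither all of Book1 = {PName, AName, PubID, Price, Title, AuthID} nor all of Book2 = {PName, Year}, so the common attributes are not a superkey of either fragment. The join is lossy.

No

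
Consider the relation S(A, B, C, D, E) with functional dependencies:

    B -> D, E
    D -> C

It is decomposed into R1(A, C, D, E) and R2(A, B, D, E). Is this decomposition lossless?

Yes

Common attributes: R1 ∩ R2 = {A, D, E}.
Closure of {A, D, E}: D → C applies, adding C. So (A, D, E)⁺ = {A, C, D, E}.
This closure contains every attribute of R1, so R1 ∩ R2 → R1. The join is lossless.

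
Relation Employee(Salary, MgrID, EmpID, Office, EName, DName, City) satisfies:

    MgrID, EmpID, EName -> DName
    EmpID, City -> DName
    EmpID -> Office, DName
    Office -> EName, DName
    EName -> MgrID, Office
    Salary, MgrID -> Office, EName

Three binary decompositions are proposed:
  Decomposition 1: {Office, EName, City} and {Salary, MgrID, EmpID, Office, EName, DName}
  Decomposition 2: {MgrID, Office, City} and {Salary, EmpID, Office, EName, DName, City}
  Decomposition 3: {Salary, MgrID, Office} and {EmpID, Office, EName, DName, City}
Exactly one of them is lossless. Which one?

Decomposition 2

Decomposition 1: common = {Office, EName}, closure = {MgrID, Office, EName, DName} → lossy.
Decomposition 2: common = {Office, City}, closure = {MgrID, Office, EName, DName, City} → lossless.
Decomposition 3: common = {Office}, closure = {MgrID, Office, EName, DName} → lossy.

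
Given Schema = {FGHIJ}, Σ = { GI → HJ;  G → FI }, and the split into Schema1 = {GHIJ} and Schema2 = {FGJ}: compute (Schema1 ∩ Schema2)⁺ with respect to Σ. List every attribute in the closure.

FGHIJ

Schema1 ∩ Schema2 = {GJ}.
G → FI applies, adding FI
GI → HJ applies, adding H
Closure: {FGHIJ}.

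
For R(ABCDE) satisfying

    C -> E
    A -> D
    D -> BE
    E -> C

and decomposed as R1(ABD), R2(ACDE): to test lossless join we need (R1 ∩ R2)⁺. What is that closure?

R1 ∩ R2 = {AD}.
D → BE applies, adding BE
E → C applies, adding C
Closure: {ABCDE}.

ABCDE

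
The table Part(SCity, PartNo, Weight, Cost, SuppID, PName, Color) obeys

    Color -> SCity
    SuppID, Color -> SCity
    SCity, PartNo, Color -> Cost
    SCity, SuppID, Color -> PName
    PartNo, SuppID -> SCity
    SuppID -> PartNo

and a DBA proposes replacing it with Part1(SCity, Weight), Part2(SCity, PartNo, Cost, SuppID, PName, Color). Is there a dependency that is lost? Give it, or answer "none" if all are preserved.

none

Color → SCity lies within Part2.
SuppID, Color → SCity lies within Part2.
SCity, PartNo, Color → Cost lies within Part2.
SCity, SuppID, Color → PName lies within Part2.
PartNo, SuppID → SCity lies within Part2.
SuppID → PartNo lies within Part2.
Every dependency is enforceable on the fragments, so the decomposition is dependency-preserving.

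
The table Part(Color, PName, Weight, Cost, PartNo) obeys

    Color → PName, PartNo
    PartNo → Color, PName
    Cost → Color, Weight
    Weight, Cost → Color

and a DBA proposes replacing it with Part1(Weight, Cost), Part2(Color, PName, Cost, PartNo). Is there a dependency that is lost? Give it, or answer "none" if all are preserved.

Color → PName, PartNo lies within Part2.
PartNo → Color, PName lies within Part2.
Cost → Color, Weight: restricted closure across fragments reaches Color, Weight.
Weight, Cost → Color: restricted closure across fragments reaches Color.
Every dependency is enforceable on the fragments, so the decomposition is dependency-preserving.

none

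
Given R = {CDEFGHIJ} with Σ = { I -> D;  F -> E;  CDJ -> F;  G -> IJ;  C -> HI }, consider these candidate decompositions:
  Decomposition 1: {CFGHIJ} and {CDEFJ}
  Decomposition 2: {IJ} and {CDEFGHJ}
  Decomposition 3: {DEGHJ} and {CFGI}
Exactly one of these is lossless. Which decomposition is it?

Decomposition 1: common = {CFJ}, closure = {CDEFHIJ} → lossless.
Decomposition 2: common = {J}, closure = {J} → lossy.
Decomposition 3: common = {G}, closure = {DGIJ} → lossy.

Decomposition 1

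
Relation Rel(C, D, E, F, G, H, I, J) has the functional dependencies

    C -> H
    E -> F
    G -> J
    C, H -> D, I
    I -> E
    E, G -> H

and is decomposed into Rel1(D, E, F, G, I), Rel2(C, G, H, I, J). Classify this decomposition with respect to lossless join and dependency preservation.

Lossless test: (G, I)⁺ = {E, F, G, H, I, J}, which is a superkey of neither fragment — lossy.
Dependency preservation: the restricted closure of {C, H} across the fragments never reaches {D, I}, so C, H → D, I cannot be enforced without a join — not preserved.

lossy and not dependency-preserving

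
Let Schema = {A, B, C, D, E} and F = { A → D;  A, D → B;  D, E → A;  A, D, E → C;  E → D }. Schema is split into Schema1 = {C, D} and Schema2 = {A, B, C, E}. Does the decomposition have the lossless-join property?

Common attributes: Schema1 ∩ Schema2 = {C}.
No dependency enlarges {C}, so (C)⁺ = {C}.
The closure contains neither all of Schema1 = {C, D} nor all of Schema2 = {A, B, C, E}, so the common attributes are not a superkey of either fragment. The join is lossy.

No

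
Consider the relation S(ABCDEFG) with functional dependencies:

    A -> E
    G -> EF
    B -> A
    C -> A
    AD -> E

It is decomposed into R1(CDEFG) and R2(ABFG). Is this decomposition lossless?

No

Common attributes: R1 ∩ R2 = {FG}.
Closure of {FG}: G → EF applies, adding E. So (FG)⁺ = {EFG}.
The closure contains neither all of R1 = {CDEFG} nor all of R2 = {ABFG}, so the common attributes are not a superkey of either fragment. The join is lossy.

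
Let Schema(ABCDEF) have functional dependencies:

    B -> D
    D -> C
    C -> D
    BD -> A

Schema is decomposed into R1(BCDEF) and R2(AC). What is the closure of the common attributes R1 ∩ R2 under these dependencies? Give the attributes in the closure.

CD

R1 ∩ R2 = {C}.
C → D applies, adding D
Closure: {CD}.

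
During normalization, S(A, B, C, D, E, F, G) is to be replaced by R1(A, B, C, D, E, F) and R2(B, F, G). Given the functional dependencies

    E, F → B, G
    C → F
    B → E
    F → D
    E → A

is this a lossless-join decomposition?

Common attributes: R1 ∩ R2 = {B, F}.
Closure of {B, F}: B → E applies, adding E; F → D applies, adding D; E → A applies, adding A; E, F → B, G applies, adding G. So (B, F)⁺ = {A, B, D, E, F, G}.
This closure contains every attribute of R2, so R1 ∩ R2 → R2. The join is lossless.

Yes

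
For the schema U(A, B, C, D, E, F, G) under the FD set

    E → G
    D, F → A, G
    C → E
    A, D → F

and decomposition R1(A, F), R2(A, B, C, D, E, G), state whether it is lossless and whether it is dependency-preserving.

Lossless test: (A)⁺ = {A}, which is a superkey of neither fragment — lossy.
Dependency preservation: the restricted closure of {D, F} across the fragments never reaches {A, G}, so D, F → A, G cannot be enforced without a join — not preserved.

lossy and not dependency-preserving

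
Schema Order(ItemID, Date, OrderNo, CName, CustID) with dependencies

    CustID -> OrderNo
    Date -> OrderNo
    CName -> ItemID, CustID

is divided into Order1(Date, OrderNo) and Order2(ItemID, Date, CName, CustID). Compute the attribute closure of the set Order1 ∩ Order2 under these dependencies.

Date, OrderNo

Order1 ∩ Order2 = {Date}.
Date → OrderNo applies, adding OrderNo
Closure: {Date, OrderNo}.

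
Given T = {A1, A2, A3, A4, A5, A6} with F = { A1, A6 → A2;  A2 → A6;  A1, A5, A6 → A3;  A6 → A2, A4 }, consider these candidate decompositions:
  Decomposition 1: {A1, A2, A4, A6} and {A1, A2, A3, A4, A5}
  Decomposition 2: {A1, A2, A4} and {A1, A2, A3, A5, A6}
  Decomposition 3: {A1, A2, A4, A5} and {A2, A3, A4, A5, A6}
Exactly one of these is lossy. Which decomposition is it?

Decomposition 1: common = {A1, A2, A4}, closure = {A1, A2, A4, A6} → lossless.
Decomposition 2: common = {A1, A2}, closure = {A1, A2, A4, A6} → lossless.
Decomposition 3: common = {A2, A4, A5}, closure = {A2, A4, A5, A6} → lossy.

Decomposition 3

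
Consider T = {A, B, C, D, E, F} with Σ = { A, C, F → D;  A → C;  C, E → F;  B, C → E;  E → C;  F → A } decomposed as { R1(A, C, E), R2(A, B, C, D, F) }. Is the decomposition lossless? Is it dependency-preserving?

lossy and not dependency-preserving

Lossless test: (A, C)⁺ = {A, C}, which is a superkey of neither fragment — lossy.
Dependency preservation: the restricted closure of {C, E} across the fragments never reaches {F}, so C, E → F cannot be enforced without a join — not preserved.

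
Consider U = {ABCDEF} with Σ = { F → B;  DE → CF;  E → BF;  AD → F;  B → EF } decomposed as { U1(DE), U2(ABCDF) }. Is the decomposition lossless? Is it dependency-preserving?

lossy and not dependency-preserving

Lossless test: (D)⁺ = {D}, which is a superkey of neither fragment — lossy.
Dependency preservation: the restricted closure of {DE} across the fragments never reaches {CF}, so DE → CF cannot be enforced without a join — not preserved.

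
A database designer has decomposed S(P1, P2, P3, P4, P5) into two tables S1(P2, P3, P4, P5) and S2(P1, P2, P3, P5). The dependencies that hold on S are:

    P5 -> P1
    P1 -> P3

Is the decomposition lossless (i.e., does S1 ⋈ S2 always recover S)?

Yes

Common attributes: S1 ∩ S2 = {P2, P3, P5}.
Closure of {P2, P3, P5}: P5 → P1 applies, adding P1. So (P2, P3, P5)⁺ = {P1, P2, P3, P5}.
This closure contains every attribute of S2, so S1 ∩ S2 → S2. The join is lossless.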